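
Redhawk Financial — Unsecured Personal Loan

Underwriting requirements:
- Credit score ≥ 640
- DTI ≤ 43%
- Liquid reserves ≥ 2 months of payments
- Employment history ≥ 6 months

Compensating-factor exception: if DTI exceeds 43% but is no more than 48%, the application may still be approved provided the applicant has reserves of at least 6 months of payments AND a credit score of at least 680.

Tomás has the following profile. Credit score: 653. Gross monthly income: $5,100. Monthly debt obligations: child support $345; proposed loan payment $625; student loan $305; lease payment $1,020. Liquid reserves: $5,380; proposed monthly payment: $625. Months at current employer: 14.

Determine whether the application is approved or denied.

Denied

Credit score 653 ≥ 640 (meets base)
Total debts = (345 + 625 + 305 + 1,020) = 2,295. DTI = 2,295/5,100 = 45% > 43% — standard DTI limit exceeded.
Reserves = 5,380/625 = 8.6 months ≥ 2
Employment 14 ≥ 6 months
DTI 45% is within the 43%–48% exception band; checking compensating factors.
Reserves 8.6 ≥ 6 months; credit score 653 < 680.
Compensating-factor requirement not fully met.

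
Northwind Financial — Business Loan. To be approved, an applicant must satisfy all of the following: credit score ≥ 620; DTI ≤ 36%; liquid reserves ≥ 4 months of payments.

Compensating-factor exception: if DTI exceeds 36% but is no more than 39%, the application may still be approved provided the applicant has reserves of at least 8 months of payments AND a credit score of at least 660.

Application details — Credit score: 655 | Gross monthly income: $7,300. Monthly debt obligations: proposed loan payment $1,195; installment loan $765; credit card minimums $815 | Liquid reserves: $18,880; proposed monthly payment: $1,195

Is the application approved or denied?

Credit score 655 ≥ 620 (meets base)
Total debts = (1,195 + 765 + 815) = 2,775. DTI: 2,775 ÷ 7,300 = 38%, over the 36% base limit.
Liquid reserves cover 18,880/1,195 = 15.8 months — ≥ 4 required
38% falls in the override range (36%–39%), so the compensating-factor test applies.
Reserves 15.8 ≥ 8 months; credit score 655 < 660.
Override conditions not both satisfied; exception does not apply.

Denied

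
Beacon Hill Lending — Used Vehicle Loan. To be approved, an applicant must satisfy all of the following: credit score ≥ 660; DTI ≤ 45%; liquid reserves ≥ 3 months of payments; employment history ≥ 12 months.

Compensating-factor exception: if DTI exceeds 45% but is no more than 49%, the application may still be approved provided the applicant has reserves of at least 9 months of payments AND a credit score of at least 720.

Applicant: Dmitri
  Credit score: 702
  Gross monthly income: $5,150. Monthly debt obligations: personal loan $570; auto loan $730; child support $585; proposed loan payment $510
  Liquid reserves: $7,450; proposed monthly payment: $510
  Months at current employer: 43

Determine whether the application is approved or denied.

Denied

Credit score 702 ≥ 660 (meets base)
Total debts = (570 + 730 + 585 + 510) = 2,395. DTI: 2,395 ÷ 5,150 = 46.5%, over the 45% base limit.
Reserves: 7,450 ÷ 510 = 14.6 months (meets 3-month minimum)
Employment 43 ≥ 12 months
46.5% falls in the override range (45%–49%), so the compensating-factor test applies.
Reserves 14.6 ≥ 9 months; credit score 702 < 720.
Override conditions not both satisfied; exception does not apply.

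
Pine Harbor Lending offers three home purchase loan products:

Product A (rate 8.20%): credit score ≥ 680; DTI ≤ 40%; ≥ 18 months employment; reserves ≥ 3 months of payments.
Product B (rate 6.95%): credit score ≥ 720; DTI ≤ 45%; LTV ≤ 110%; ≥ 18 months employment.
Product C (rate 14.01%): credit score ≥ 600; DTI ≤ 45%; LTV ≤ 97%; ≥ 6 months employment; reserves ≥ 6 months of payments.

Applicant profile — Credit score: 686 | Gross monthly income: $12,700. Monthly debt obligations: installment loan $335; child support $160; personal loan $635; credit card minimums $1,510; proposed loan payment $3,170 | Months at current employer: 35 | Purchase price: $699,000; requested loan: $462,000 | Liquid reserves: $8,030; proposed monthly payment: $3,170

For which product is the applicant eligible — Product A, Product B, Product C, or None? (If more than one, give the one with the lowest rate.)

Total debts = (335 + 160 + 635 + 1,510 + 3,170) = 5,810; DTI = 5,810/12,700 = 45.7%.
LTV = 462,000/699,000 = 66.1%.
Reserves = 8,030/3,170 = 2.5 months.
Product A: score 686 ≥ 680; DTI 45.7% > 40%; employment 35 ≥ 18 mo; reserves 2.5 < 3 mo → does not qualify.
Product B: score 686 < 720; DTI 45.7% > 45%; LTV 66.1% ≤ 110%; employment 35 ≥ 18 mo → does not qualify.
Product C: score 686 ≥ 600; DTI 45.7% > 45%; LTV 66.1% ≤ 97%; employment 35 ≥ 6 mo; reserves 2.5 < 6 mo → does not qualify.

None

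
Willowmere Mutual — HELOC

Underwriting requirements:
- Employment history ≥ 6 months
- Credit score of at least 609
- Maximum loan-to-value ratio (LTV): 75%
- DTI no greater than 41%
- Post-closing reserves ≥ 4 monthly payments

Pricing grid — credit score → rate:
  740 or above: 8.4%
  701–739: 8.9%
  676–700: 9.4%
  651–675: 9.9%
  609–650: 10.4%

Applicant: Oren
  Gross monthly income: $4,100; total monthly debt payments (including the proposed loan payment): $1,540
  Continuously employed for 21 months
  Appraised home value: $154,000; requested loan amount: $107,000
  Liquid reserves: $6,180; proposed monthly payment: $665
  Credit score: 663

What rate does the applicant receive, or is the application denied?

Approved at 9.9%

Credit score 663 ≥ 609 (meets minimum)
Reserves: 6,180 ÷ 665 = 9.3 months (meets 4-month minimum)
Employment 21 ≥ 6 months
Loan-to-value = 107,000/154,000 = 69.5% — pass (75% max)
DTI = 1,540/4,100 = 37.6% ≤ 41%
All requirements met. Score 663 falls in the 651–675 tier → 9.9%.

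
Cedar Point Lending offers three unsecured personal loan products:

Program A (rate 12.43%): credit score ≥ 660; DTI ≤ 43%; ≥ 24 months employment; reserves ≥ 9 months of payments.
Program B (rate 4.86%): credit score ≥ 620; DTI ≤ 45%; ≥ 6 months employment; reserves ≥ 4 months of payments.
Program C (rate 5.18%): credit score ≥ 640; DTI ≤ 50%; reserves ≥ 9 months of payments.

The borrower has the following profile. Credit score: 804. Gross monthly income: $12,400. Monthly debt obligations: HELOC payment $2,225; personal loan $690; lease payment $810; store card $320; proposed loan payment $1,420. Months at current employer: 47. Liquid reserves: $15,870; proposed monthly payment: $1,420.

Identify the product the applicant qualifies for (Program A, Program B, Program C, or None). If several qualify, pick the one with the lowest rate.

Total debts = (2,225 + 690 + 810 + 320 + 1,420) = 5,465; DTI = 5,465/12,400 = 44.1%.
Reserves = 15,870/1,420 = 11.2 months.
Program A: score 804 ≥ 660; DTI 44.1% > 43%; employment 47 ≥ 24 mo; reserves 11.2 ≥ 9 mo → does not qualify.
Program B: score 804 ≥ 620; DTI 44.1% ≤ 45%; employment 47 ≥ 6 mo; reserves 11.2 ≥ 4 mo → qualifies.
Program C: score 804 ≥ 640; DTI 44.1% ≤ 50%; reserves 11.2 ≥ 9 mo → qualifies.
Qualifying: Program B, Program C. Lowest rate is 4.86% → Program B.

Program B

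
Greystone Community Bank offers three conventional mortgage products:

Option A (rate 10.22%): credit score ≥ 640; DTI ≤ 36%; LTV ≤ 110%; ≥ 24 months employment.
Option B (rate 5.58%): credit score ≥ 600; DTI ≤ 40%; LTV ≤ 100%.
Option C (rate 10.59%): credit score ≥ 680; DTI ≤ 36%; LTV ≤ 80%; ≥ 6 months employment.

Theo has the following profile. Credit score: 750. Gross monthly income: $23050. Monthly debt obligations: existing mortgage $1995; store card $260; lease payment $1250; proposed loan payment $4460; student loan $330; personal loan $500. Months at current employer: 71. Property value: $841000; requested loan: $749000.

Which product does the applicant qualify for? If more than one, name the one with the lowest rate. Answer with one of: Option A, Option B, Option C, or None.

Total debts = (1,995 + 260 + 1,250 + 4,460 + 330 + 500) = 8,795; DTI = 8,795/23,050 = 38.2%.
LTV = 749,000/841,000 = 89.1%.
Option A: score 750 ≥ 640; DTI 38.2% > 36%; LTV 89.1% ≤ 110%; employment 71 ≥ 24 mo → does not qualify.
Option B: score 750 ≥ 600; DTI 38.2% ≤ 40%; LTV 89.1% ≤ 100% → qualifies.
Option C: score 750 ≥ 680; DTI 38.2% > 36%; LTV 89.1% > 80%; employment 71 ≥ 6 mo → does not qualify.

Option B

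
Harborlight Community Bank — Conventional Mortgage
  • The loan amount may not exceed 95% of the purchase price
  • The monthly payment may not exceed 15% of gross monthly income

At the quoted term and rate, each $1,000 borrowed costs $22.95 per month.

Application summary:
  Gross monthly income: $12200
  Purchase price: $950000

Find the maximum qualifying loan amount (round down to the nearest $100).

$79,700

Payment cap: 15% × $12,200 = $1,830/month.
At $22.95 per $1,000, that supports 1,830/22.95 × 1,000 ≈ $79,738 → $79,700.
LTV cap: 95% × $950,000 = $902,500 → $902,500.
Binding constraint: payment-to-income.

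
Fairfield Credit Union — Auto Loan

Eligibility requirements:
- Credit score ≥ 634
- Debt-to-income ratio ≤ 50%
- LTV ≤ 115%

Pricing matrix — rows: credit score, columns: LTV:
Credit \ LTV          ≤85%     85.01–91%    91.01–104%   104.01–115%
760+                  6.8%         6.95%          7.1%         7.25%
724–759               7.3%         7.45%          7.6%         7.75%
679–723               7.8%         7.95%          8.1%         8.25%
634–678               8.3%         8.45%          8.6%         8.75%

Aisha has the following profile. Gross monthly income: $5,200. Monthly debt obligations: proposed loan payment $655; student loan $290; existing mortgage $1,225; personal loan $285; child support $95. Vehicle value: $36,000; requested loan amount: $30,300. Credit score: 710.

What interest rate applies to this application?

7.8%

Credit score 710 ≥ 634; Total monthly debts = (655 + 290 + 1,225 + 285 + 95) = 2,550. Debt-to-income = 2,550/5,200 = 49% — meets 50% limit
LTV: 30,300 ÷ 36,000 = 84.2%, within 115% cap
Row: 710 falls in 679–723. Column: 84.2% falls in ≤85%. Rate = 7.8%.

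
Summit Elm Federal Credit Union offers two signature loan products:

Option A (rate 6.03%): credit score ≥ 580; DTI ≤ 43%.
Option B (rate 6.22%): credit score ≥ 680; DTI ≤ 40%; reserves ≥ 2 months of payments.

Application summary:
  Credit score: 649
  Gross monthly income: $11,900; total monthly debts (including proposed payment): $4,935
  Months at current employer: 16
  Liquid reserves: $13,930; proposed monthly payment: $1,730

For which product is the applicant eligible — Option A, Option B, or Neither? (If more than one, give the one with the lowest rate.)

Option A

DTI = 4,935/11,900 = 41.5%.
Reserves = 13,930/1,730 = 8.1 months.
Option A: score 649 ≥ 580; DTI 41.5% ≤ 43% → qualifies.
Option B: score 649 < 680; DTI 41.5% > 40%; reserves 8.1 ≥ 2 mo → does not qualify.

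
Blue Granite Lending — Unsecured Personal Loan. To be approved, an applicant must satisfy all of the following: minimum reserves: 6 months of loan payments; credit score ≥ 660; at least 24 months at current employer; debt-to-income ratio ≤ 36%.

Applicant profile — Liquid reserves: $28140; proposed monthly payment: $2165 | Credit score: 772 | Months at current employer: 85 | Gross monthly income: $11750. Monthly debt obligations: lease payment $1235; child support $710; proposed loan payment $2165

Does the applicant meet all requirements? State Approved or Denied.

Approved

Reserves: 28,140 ÷ 2,165 = 13.0 months (meets 6-month minimum)
Credit score 772 ≥ 660 (meets)
Employment 85 ≥ 24 months
Total monthly debts = (1,235 + 710 + 2,165) = 4,110. DTI: 4,110 ÷ 11,750 = 35%, within the 36% cap
All criteria satisfied.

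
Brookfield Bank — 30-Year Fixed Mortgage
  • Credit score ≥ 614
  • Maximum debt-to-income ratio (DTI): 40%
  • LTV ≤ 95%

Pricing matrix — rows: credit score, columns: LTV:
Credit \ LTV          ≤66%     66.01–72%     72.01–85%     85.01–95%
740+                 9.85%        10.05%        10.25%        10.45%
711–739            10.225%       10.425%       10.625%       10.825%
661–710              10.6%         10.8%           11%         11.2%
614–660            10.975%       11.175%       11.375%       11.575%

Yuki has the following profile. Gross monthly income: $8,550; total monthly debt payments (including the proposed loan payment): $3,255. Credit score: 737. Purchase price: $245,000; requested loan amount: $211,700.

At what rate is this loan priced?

10.825%

Credit score 737 ≥ 614; DTI: 3,255 ÷ 8,550 = 38.1%, within the 40% cap
LTV = 211,700/245,000 = 86.4% ≤ 95%
Credit 737 → row 711–739; LTV 86.4% → column 85.01–95%. Grid cell → 10.825%.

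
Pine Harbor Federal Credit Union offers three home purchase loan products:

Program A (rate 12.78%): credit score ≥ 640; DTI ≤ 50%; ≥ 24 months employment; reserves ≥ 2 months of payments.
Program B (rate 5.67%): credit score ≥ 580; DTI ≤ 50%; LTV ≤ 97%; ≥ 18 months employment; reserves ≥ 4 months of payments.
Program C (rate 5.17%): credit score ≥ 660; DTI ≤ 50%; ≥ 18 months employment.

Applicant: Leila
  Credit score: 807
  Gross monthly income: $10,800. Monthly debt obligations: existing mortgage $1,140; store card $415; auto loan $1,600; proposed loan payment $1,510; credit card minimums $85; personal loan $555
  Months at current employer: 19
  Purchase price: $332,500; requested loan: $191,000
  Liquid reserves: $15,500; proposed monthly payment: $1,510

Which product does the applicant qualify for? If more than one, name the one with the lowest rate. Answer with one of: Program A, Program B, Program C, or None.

Total debts = (1,140 + 415 + 1,600 + 1,510 + 85 + 555) = 5,305; DTI = 5,305/10,800 = 49.1%.
LTV = 191,000/332,500 = 57.4%.
Reserves = 15,500/1,510 = 10.3 months.
Program A: score 807 ≥ 640; DTI 49.1% ≤ 50%; employment 19 < 24 mo; reserves 10.3 ≥ 2 mo → does not qualify.
Program B: score 807 ≥ 580; DTI 49.1% ≤ 50%; LTV 57.4% ≤ 97%; employment 19 ≥ 18 mo; reserves 10.3 ≥ 4 mo → qualifies.
Program C: score 807 ≥ 660; DTI 49.1% ≤ 50%; employment 19 ≥ 18 mo → qualifies.
Qualifying: Program B, Program C. Lowest rate is 5.17% → Program C.

Program C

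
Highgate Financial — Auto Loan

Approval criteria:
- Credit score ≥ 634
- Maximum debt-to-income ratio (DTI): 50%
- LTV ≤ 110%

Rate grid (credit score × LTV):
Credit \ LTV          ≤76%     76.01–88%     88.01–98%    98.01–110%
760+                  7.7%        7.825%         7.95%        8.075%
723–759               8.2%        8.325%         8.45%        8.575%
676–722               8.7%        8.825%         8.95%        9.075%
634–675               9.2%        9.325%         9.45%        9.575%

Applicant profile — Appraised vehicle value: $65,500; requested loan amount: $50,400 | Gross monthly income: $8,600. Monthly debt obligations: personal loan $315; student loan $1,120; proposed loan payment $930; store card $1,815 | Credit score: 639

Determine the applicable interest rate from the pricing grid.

Credit score 639 ≥ 634; Total monthly debts = (315 + 1,120 + 930 + 1,815) = 4,180. DTI = 4,180/8,600 = 48.6% ≤ 50%
LTV = 50,400/65,500 = 76.9% ≤ 110%
Row: 639 falls in 634–675. Column: 76.9% falls in 76.01–88%. Rate = 9.325%.

9.325%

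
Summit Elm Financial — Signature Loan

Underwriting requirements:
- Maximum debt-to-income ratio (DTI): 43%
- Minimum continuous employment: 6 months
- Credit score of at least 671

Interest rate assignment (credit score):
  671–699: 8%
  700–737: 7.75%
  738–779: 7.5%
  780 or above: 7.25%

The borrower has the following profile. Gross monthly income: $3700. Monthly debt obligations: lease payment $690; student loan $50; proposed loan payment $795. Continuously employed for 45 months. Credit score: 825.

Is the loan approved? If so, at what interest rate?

Approved at 7.25%

Credit score 825 ≥ 671 (meets minimum)
Total monthly debts = (690 + 50 + 795) = 1,535. DTI: 1,535 ÷ 3,700 = 41.5%, within the 43% cap
Employment 45 ≥ 6 months
All requirements met. Score 825 falls in the 780 or above tier → 7.25%.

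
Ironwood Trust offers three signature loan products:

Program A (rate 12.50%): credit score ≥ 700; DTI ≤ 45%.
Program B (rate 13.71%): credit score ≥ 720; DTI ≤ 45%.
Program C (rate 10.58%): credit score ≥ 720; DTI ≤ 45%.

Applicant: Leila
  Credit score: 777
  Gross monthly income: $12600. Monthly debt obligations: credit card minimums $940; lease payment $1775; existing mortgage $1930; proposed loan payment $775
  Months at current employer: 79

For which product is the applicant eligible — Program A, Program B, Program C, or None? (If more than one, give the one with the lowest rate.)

Total debts = (940 + 1,775 + 1,930 + 775) = 5,420; DTI = 5,420/12,600 = 43%.
Program A: score 777 ≥ 700; DTI 43% ≤ 45% → qualifies.
Program B: score 777 ≥ 720; DTI 43% ≤ 45% → qualifies.
Program C: score 777 ≥ 720; DTI 43% ≤ 45% → qualifies.
Qualifying: Program A, Program B, Program C. Lowest rate is 10.58% → Program C.

Program C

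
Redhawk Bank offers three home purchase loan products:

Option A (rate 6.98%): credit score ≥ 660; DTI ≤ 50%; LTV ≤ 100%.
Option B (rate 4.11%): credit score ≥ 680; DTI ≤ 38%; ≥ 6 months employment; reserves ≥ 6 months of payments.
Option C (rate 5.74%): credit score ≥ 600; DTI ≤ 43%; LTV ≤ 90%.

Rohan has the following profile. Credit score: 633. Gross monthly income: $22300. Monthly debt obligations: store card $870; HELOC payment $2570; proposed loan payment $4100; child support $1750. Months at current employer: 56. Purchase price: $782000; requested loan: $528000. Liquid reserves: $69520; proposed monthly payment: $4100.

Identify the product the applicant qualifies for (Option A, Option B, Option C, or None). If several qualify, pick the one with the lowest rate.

Option C

Total debts = (870 + 2,570 + 4,100 + 1,750) = 9,290; DTI = 9,290/22,300 = 41.7%.
LTV = 528,000/782,000 = 67.5%.
Reserves = 69,520/4,100 = 17.0 months.
Option A: score 633 < 660; DTI 41.7% ≤ 50%; LTV 67.5% ≤ 100% → does not qualify.
Option B: score 633 < 680; DTI 41.7% > 38%; employment 56 ≥ 6 mo; reserves 17.0 ≥ 6 mo → does not qualify.
Option C: score 633 ≥ 600; DTI 41.7% ≤ 43%; LTV 67.5% ≤ 90% → qualifies.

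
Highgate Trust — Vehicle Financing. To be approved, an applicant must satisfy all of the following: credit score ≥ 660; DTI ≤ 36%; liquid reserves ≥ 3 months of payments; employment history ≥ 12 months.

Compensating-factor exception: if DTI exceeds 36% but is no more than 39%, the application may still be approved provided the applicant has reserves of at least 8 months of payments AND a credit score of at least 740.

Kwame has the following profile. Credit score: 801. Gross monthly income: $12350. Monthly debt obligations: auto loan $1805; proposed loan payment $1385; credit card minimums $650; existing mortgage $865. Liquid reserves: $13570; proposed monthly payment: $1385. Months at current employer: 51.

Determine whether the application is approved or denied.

Credit score 801 ≥ 660 (meets base)
Total debts = (1,805 + 1,385 + 650 + 865) = 4,705. DTI: 4,705 ÷ 12,350 = 38.1%, over the 36% base limit.
Liquid reserves cover 13,570/1,385 = 9.8 months — ≥ 3 required
Employment 51 ≥ 12 months
DTI 38.1% is within the 36%–39% exception band; checking compensating factors.
Reserves 9.8 ≥ 8 months; credit score 801 ≥ 740.
Both override conditions satisfied; DTI exception granted.

Approved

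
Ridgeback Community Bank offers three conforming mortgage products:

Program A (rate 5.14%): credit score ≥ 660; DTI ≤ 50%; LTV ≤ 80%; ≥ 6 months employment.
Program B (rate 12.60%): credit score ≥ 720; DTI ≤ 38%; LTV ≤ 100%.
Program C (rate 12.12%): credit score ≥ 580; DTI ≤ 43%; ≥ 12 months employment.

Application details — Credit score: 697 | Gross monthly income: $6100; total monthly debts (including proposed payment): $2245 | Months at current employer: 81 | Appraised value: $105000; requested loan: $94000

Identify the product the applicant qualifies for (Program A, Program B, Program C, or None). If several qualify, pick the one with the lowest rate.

DTI = 2,245/6,100 = 36.8%.
LTV = 94,000/105,000 = 89.5%.
Program A: score 697 ≥ 660; DTI 36.8% ≤ 50%; LTV 89.5% > 80%; employment 81 ≥ 6 mo → does not qualify.
Program B: score 697 < 720; DTI 36.8% ≤ 38%; LTV 89.5% ≤ 100% → does not qualify.
Program C: score 697 ≥ 580; DTI 36.8% ≤ 43%; employment 81 ≥ 12 mo → qualifies.

Program C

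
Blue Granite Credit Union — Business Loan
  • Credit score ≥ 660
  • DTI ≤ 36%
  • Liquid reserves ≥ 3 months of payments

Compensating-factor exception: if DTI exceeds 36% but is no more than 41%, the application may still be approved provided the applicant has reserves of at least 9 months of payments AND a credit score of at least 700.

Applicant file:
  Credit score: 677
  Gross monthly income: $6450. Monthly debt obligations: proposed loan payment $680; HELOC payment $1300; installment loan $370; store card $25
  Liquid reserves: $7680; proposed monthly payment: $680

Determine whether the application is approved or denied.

Credit score 677 ≥ 660 (meets base)
Total debts = (680 + 1,300 + 370 + 25) = 2,375. DTI = 2,375/6,450 = 36.8% > 36% — standard DTI limit exceeded.
Reserves: 7,680 ÷ 680 = 11.3 months (meets 3-month minimum)
DTI 36.8% is within the 36%–41% exception band; checking compensating factors.
Override check — reserves: 11.3 mo (ok); score: 677 (below 700).
Compensating-factor requirement not fully met.

Denied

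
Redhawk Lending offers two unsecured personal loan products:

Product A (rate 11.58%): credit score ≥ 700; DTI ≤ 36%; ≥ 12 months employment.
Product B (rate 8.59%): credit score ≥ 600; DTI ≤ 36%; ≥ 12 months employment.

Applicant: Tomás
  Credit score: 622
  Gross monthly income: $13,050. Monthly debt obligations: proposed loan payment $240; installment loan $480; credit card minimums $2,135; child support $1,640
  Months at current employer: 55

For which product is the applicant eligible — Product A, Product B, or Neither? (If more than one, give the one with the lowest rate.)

Product B

Total debts = (240 + 480 + 2,135 + 1,640) = 4,495; DTI = 4,495/13,050 = 34.4%.
Product A: score 622 < 700; DTI 34.4% ≤ 36%; employment 55 ≥ 12 mo → does not qualify.
Product B: score 622 ≥ 600; DTI 34.4% ≤ 36%; employment 55 ≥ 12 mo → qualifies.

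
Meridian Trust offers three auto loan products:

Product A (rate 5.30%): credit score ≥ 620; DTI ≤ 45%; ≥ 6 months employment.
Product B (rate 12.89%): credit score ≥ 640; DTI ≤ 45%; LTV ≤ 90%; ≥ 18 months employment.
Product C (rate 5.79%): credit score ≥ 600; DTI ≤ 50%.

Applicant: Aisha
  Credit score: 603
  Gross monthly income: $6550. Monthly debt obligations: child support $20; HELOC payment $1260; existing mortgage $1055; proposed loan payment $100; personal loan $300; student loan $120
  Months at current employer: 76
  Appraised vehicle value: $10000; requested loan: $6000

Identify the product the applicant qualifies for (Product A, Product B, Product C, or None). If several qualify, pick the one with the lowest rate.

Product C

Total debts = (20 + 1,260 + 1,055 + 100 + 300 + 120) = 2,855; DTI = 2,855/6,550 = 43.6%.
LTV = 6,000/10,000 = 60%.
Product A: score 603 < 620; DTI 43.6% ≤ 45%; employment 76 ≥ 6 mo → does not qualify.
Product B: score 603 < 640; DTI 43.6% ≤ 45%; LTV 60% ≤ 90%; employment 76 ≥ 18 mo → does not qualify.
Product C: score 603 ≥ 600; DTI 43.6% ≤ 50% → qualifies.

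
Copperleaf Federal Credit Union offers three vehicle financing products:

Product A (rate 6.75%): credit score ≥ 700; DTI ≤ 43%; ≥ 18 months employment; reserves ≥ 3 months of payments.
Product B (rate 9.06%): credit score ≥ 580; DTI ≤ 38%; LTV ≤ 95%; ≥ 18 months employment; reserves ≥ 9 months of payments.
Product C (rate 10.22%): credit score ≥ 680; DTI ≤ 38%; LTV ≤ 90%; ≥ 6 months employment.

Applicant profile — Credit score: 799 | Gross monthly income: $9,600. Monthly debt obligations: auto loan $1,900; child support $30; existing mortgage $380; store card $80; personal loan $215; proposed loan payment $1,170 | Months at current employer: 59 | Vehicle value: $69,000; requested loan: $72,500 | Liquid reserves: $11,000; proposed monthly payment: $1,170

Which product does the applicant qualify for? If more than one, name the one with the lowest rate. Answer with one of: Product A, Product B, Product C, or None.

Total debts = (1,900 + 30 + 380 + 80 + 215 + 1,170) = 3,775; DTI = 3,775/9,600 = 39.3%.
LTV = 72,500/69,000 = 105.1%.
Reserves = 11,000/1,170 = 9.4 months.
Product A: score 799 ≥ 700; DTI 39.3% ≤ 43%; employment 59 ≥ 18 mo; reserves 9.4 ≥ 3 mo → qualifies.
Product B: score 799 ≥ 580; DTI 39.3% > 38%; LTV 105.1% > 95%; employment 59 ≥ 18 mo; reserves 9.4 ≥ 9 mo → does not qualify.
Product C: score 799 ≥ 680; DTI 39.3% > 38%; LTV 105.1% > 90%; employment 59 ≥ 6 mo → does not qualify.

Product A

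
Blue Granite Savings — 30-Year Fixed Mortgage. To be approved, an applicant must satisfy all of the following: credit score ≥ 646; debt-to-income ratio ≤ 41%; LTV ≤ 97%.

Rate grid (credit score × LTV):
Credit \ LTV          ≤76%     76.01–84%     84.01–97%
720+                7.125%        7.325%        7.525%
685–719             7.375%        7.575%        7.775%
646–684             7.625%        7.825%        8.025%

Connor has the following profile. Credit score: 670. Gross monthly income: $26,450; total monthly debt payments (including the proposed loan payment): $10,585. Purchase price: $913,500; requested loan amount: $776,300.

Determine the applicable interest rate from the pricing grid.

Credit score 670 ≥ 646; DTI: 10,585 ÷ 26,450 = 40%, within the 41% cap
LTV: 776,300 ÷ 913,500 = 85%, within 97% cap
Row: 670 falls in 646–684. Column: 85% falls in 84.01–97%. Rate = 8.025%.

8.025%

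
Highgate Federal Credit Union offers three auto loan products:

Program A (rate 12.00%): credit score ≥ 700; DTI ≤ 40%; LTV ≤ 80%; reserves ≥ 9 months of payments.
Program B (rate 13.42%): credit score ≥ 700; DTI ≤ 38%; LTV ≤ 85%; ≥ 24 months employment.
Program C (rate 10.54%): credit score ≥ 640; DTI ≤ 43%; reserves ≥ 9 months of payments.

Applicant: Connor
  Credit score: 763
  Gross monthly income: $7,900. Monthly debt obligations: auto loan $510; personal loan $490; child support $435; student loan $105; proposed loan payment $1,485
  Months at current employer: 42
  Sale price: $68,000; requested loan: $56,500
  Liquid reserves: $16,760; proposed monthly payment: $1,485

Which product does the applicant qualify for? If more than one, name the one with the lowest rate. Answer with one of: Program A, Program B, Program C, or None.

Program C

Total debts = (510 + 490 + 435 + 105 + 1,485) = 3,025; DTI = 3,025/7,900 = 38.3%.
LTV = 56,500/68,000 = 83.1%.
Reserves = 16,760/1,485 = 11.3 months.
Program A: score 763 ≥ 700; DTI 38.3% ≤ 40%; LTV 83.1% > 80%; reserves 11.3 ≥ 9 mo → does not qualify.
Program B: score 763 ≥ 700; DTI 38.3% > 38%; LTV 83.1% ≤ 85%; employment 42 ≥ 24 mo → does not qualify.
Program C: score 763 ≥ 640; DTI 38.3% ≤ 43%; reserves 11.3 ≥ 9 mo → qualifies.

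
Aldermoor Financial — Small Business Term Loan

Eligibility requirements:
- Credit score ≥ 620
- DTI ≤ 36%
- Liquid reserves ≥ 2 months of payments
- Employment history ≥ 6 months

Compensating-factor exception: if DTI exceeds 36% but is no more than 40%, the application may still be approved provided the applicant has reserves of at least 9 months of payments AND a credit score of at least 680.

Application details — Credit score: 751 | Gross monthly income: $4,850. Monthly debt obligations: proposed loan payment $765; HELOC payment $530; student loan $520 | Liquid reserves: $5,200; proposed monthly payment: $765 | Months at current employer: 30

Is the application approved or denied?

Credit score 751 ≥ 620 (meets base)
Total debts = (765 + 530 + 520) = 1,815. DTI: 1,815 ÷ 4,850 = 37.4%, over the 36% base limit.
Liquid reserves cover 5,200/765 = 6.8 months — ≥ 2 required
Employment 30 ≥ 6 months
DTI 37.4% is within the 36%–40% exception band; checking compensating factors.
Override check — reserves: 6.8 mo (short of 9); score: 751 (ok).
Override conditions not both satisfied; exception does not apply.

Denied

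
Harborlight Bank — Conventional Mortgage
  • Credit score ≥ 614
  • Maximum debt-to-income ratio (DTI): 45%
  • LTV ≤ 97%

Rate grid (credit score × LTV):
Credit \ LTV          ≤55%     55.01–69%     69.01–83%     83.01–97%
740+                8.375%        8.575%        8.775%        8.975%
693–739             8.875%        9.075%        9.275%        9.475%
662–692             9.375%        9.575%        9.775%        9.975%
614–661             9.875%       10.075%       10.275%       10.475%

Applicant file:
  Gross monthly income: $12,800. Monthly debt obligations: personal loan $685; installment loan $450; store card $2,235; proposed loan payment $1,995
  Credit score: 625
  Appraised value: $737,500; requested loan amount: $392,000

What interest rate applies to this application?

Credit score 625 ≥ 614; Total monthly debts = (685 + 450 + 2,235 + 1,995) = 5,365. DTI: 5,365 ÷ 12,800 = 41.9%, within the 45% cap
Loan-to-value = 392,000/737,500 = 53.2% — pass (97% max)
Credit 625 → row 614–661; LTV 53.2% → column ≤55%. Grid cell → 9.875%.

9.875%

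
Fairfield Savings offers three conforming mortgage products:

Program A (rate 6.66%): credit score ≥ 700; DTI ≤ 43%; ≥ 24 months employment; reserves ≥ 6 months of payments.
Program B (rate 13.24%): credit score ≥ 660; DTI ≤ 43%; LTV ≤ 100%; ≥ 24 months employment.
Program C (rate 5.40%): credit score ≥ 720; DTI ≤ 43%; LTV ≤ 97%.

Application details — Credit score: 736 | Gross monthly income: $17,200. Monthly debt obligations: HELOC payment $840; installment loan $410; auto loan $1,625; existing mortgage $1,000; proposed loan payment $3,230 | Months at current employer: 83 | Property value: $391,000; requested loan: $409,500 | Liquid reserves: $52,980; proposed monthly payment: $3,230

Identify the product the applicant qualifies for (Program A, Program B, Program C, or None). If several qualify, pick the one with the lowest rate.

Total debts = (840 + 410 + 1,625 + 1,000 + 3,230) = 7,105; DTI = 7,105/17,200 = 41.3%.
LTV = 409,500/391,000 = 104.7%.
Reserves = 52,980/3,230 = 16.4 months.
Program A: score 736 ≥ 700; DTI 41.3% ≤ 43%; employment 83 ≥ 24 mo; reserves 16.4 ≥ 6 mo → qualifies.
Program B: score 736 ≥ 660; DTI 41.3% ≤ 43%; LTV 104.7% > 100%; employment 83 ≥ 24 mo → does not qualify.
Program C: score 736 ≥ 720; DTI 41.3% ≤ 43%; LTV 104.7% > 97% → does not qualify.

Program A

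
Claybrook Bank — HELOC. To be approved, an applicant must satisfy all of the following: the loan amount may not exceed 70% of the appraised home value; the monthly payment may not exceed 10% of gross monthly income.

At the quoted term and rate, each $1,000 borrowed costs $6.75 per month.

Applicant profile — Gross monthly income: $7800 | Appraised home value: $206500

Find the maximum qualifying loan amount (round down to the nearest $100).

Payment cap: 10% × $7,800 = $780/month.
At $6.75 per $1,000, that supports 780/6.75 × 1,000 ≈ $115,555 → $115,500.
LTV cap: 70% × $206,500 = $144,550 → $144,500.
Binding constraint: payment-to-income.

$115,500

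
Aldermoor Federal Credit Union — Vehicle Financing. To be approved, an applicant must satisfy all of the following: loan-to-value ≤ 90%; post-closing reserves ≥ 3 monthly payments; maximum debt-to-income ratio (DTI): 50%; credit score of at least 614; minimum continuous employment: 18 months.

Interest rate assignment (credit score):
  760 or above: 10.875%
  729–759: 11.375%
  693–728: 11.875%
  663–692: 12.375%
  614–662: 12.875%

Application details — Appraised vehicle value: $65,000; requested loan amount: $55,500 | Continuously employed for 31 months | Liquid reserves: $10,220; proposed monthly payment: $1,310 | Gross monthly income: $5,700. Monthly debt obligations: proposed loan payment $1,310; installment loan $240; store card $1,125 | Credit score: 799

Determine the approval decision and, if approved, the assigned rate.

Credit score 799 ≥ 614 (meets minimum)
Total monthly debts = (1,310 + 240 + 1,125) = 2,675. DTI = 2,675/5,700 = 46.9% ≤ 50%
Employment 31 ≥ 18 months
Loan-to-value = 55,500/65,000 = 85.4% — pass (90% max)
Reserves: 10,220 ÷ 1,310 = 7.8 months (meets 3-month minimum)
All requirements met. Score 799 falls in the 760 or above tier → 10.875%.

Approved at 10.875%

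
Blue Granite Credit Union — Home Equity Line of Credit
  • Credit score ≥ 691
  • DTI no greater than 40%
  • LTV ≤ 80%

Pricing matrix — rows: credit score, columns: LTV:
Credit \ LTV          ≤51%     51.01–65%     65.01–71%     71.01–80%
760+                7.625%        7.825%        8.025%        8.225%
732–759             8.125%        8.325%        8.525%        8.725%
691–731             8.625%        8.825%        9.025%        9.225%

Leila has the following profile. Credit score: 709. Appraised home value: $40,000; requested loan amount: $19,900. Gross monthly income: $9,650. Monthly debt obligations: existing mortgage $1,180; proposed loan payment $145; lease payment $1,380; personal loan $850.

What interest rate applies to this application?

8.625%

Credit score 709 ≥ 691; Total monthly debts = (1,180 + 145 + 1,380 + 850) = 3,555. Debt-to-income = 3,555/9,650 = 36.8% — meets 40% limit
Loan-to-value = 19,900/40,000 = 49.8% — pass (80% max)
Row: 709 falls in 691–731. Column: 49.8% falls in ≤51%. Rate = 8.625%.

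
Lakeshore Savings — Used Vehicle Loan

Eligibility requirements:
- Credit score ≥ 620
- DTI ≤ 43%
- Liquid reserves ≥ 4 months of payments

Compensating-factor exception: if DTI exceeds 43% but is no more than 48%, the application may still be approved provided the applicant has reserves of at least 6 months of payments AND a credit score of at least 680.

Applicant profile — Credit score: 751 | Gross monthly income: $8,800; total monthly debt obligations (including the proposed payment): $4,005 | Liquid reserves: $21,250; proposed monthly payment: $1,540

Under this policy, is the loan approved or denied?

Approved

Credit score 751 ≥ 620 (meets base)
DTI: 4,005 ÷ 8,800 = 45.5%, over the 43% base limit.
Reserves: 21,250 ÷ 1,540 = 13.8 months (meets 4-month minimum)
DTI 45.5% is within the 43%–48% exception band; checking compensating factors.
Reserves 13.8 ≥ 6 months; credit score 751 ≥ 680.
Both compensating conditions met → exception applies.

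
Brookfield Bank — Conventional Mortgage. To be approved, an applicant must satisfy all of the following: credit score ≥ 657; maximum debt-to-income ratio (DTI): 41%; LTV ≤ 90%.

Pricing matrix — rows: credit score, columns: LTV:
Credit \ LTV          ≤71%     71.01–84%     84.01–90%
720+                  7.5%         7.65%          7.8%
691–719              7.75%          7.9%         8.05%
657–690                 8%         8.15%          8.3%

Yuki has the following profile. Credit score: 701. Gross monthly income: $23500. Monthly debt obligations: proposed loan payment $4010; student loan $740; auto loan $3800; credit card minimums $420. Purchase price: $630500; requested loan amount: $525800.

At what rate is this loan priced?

7.9%

Credit score 701 ≥ 657; Total monthly debts = (4,010 + 740 + 3,800 + 420) = 8,970. DTI = 8,970/23,500 = 38.2% ≤ 41%
Loan-to-value = 525,800/630,500 = 83.4% — pass (90% max)
Row: 701 falls in 691–719. Column: 83.4% falls in 71.01–84%. Rate = 7.9%.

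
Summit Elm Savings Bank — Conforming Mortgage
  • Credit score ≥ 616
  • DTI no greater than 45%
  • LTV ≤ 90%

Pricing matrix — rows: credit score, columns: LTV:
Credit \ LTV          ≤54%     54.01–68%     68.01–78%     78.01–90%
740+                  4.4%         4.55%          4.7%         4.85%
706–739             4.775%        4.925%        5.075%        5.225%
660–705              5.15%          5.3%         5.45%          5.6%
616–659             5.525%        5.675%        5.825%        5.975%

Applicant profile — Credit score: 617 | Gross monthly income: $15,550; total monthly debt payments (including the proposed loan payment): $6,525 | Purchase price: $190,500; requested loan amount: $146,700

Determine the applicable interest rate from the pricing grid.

Credit score 617 ≥ 616; DTI: 6,525 ÷ 15,550 = 42%, within the 45% cap
Loan-to-value = 146,700/190,500 = 77% — pass (90% max)
Row: 617 falls in 616–659. Column: 77% falls in 68.01–78%. Rate = 5.825%.

5.825%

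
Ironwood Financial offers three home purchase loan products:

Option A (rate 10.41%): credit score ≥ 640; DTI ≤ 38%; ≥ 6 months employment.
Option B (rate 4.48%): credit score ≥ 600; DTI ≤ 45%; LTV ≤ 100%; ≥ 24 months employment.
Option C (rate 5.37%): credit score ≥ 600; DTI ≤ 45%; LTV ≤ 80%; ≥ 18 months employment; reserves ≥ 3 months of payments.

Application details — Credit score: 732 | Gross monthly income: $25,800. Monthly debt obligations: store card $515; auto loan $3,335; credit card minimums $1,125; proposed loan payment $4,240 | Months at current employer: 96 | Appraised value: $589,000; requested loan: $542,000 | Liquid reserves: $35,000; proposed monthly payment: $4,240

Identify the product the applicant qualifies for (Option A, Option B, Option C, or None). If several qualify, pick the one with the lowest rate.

Total debts = (515 + 3,335 + 1,125 + 4,240) = 9,215; DTI = 9,215/25,800 = 35.7%.
LTV = 542,000/589,000 = 92%.
Reserves = 35,000/4,240 = 8.3 months.
Option A: score 732 ≥ 640; DTI 35.7% ≤ 38%; employment 96 ≥ 6 mo → qualifies.
Option B: score 732 ≥ 600; DTI 35.7% ≤ 45%; LTV 92% ≤ 100%; employment 96 ≥ 24 mo → qualifies.
Option C: score 732 ≥ 600; DTI 35.7% ≤ 45%; LTV 92% > 80%; employment 96 ≥ 18 mo; reserves 8.3 ≥ 3 mo → does not qualify.
Qualifying: Option A, Option B. Lowest rate is 4.48% → Option B.

Option B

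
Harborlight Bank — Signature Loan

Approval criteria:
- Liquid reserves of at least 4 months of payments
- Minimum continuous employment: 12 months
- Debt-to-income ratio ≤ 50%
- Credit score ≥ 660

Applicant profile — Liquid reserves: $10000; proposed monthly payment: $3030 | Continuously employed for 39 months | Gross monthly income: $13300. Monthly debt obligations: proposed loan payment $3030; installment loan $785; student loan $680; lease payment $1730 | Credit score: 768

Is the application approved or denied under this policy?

Denied

Reserves: 10,000 ÷ 3,030 = 3.3 months (below 4-month minimum)
Employment 39 ≥ 12 months
Total monthly debts = (3,030 + 785 + 680 + 1,730) = 6,225. DTI = 6,225/13,300 = 46.8% ≤ 50%
Credit score 768 ≥ 660 (meets)
Fails on reserves.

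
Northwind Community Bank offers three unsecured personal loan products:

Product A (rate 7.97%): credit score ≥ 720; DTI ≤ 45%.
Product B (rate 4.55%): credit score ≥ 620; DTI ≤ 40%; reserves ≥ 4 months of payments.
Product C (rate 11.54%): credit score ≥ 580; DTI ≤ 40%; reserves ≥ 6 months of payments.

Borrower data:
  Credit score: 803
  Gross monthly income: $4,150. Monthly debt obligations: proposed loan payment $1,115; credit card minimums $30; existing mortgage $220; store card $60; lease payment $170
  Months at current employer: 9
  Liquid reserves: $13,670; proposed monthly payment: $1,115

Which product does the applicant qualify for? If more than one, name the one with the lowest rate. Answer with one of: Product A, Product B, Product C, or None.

Product B

Total debts = (1,115 + 30 + 220 + 60 + 170) = 1,595; DTI = 1,595/4,150 = 38.4%.
Reserves = 13,670/1,115 = 12.3 months.
Product A: score 803 ≥ 720; DTI 38.4% ≤ 45% → qualifies.
Product B: score 803 ≥ 620; DTI 38.4% ≤ 40%; reserves 12.3 ≥ 4 mo → qualifies.
Product C: score 803 ≥ 580; DTI 38.4% ≤ 40%; reserves 12.3 ≥ 6 mo → qualifies.
Qualifying: Product A, Product B, Product C. Lowest rate is 4.55% → Product B.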